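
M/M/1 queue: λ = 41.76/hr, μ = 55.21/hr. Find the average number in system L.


ρ = λ/μ = 41.76/55.21 = 0.7564
L = ρ/(1−ρ) = 0.7564/(1 − 0.7564) = 0.7564/0.2436 = 3.1048

Final: 3.1048


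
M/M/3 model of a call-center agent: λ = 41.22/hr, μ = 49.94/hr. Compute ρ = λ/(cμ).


ρ = λ/(cμ) = 41.22/(3·49.94) = 41.22/149.82 = 0.2751

Final: 0.2751


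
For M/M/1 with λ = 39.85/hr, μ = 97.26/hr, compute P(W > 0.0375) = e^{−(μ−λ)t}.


W ~ Exponential(μ−λ) for M/M/1.
μ − λ = 97.26 − 39.85 = 57.4100
P(W > t) = e^{−(μ−λ)t} = e^{−2.1529} = 0.116150

Final: 0.116150


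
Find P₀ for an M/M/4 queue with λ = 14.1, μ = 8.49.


a = λ/μ = 14.1/8.49 = 1.6608; ρ = a/c = 0.4152
Σ_{k=0}^{3} a^k/k! (terms k=0..3) = 1.00000 + 1.66078 + 1.37909 + 0.76345 = 4.80332
Tail: a^4/(4!(1−ρ)) = 7.60757/(24·0.5848) = 0.54203
P₀ = 1/(4.80332 + 0.54203) = 1/5.34535 = 0.187078

Final: 0.187078


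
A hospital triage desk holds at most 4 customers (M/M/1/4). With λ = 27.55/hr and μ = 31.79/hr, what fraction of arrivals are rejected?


ρ = λ/μ = 27.55/31.79 = 0.8666
P_K = (1−ρ)ρ^K/(1−ρ^(K+1)) = (0.1334·0.564059)/(1 − 0.488827)
= 0.075231/0.511173 = 0.147174

Final: 0.147174


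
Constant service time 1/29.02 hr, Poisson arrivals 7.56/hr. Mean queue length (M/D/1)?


ρ = 7.56/29.02 = 0.2605
M/D/1: Lq = ρ²/(2(1−ρ)) = 0.06787/(2·0.7395) = 0.04589

Final: 0.04589


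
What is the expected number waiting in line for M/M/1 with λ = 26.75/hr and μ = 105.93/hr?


ρ = 26.75/105.93 = 0.2525
Lq = ρ²/(1−ρ) = 0.06377/0.7475 = 0.08531

Final: 0.08531


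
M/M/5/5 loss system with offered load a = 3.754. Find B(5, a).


B(c,a) = (a^c/c!) / Σ_{k=0}^{c} a^k/k!
a^5/5! = 6.212839
Σ terms (k=0..5): 1.00000 + 3.75400 + 7.04626 + 8.81722 + 8.27496 + 6.21284 = 35.105273
B = 6.212839/35.105273 = 0.176977

Final: 0.176977


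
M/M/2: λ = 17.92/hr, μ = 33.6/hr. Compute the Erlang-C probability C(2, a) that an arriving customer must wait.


a = λ/μ = 0.5333; ρ = a/2 = 0.2667
P₀ = 0.578947 (from M/M/c formula)
C(c,a) = [a^c/(c!(1−ρ))]·P₀ = [0.28444/(2·0.7333)]·0.578947
= 0.19394·0.578947 = 0.112281

Final: 0.112281


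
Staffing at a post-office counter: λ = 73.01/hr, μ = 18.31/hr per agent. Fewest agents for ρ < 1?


Stability requires cμ > λ ⇔ c > λ/μ.
λ/μ = 73.01/18.31 = 3.9874
Minimum integer c = ⌊3.9874⌋ + 1 = 4
Check: 4·18.31 = 73.24 > 73.01, while 3·18.31 = 54.93 ≤ 73.01

Final: 4 servers


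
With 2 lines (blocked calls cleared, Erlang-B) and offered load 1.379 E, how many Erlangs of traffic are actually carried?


B(2,1.379) = 0.285547 (Erlang-B)
Carried load = a(1 − B) = 1.379·(1 − 0.285547) = 1.379·0.714453 = 0.9852 E

Final: 0.9852 Erlangs


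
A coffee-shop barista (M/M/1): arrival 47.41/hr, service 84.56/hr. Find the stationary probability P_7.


ρ = 47.41/84.56 = 0.5607
P_n = (1−ρ)·ρ^n = (1 − 0.5607)·0.5607^7 = 0.4393·0.017415 = 0.007651

Final: 0.007651


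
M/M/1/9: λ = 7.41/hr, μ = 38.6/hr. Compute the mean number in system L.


ρ = 7.41/38.6 = 0.1920
L = ρ[1 − (K+1)ρ^K + Kρ^(K+1)] / [(1−ρ)(1−ρ^(K+1))]
Numerator: 0.1920·(1 − 10·0.0000003541 + 9·0.00000006797) = 0.191968
Denominator: (0.8080)·(1.000000) = 0.808031
L = 0.191968/0.808031 = 0.2376

Final: 0.2376


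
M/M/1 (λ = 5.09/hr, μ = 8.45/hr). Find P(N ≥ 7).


ρ = 5.09/8.45 = 0.6024
P(N ≥ n) = ρ^n = 0.6024^7 = 0.028776

Final: 0.028776


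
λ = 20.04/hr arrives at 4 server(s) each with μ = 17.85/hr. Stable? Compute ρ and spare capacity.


Total capacity cμ = 4·17.85 = 71.40/hr
ρ = λ/(cμ) = 20.04/71.40 = 0.2807
Stable ⇔ ρ < 1: YES
Spare capacity = cμ − λ = 71.40 − 20.04 = 51.36/hr

Final: ρ = 0.2807; stable; margin = 51.36/hr


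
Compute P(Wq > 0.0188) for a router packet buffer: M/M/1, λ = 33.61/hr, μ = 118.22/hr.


ρ = 33.61/118.22 = 0.2843
P(Wq > t) = ρ·e^{−(μ−λ)t} = 0.2843·e^{−1.5907}
= 0.2843·0.203789 = 0.057937

Final: 0.057937


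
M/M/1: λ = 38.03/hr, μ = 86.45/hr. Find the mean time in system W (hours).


W = 1/(μ−λ) = 1/(86.45 − 38.03) = 1/48.42 = 0.02065 hr

Final: 0.02065 hr


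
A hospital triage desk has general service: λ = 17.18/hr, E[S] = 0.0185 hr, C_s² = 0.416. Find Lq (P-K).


ρ = λ·E[S] = 17.18·0.0185 = 0.3178
Lq = ρ²(1+C_s²)/(2(1−ρ)) = 0.1010·(1+0.416)/(2·0.6822)
= 0.1010·1.4160/1.3643 = 0.10484

Final: 0.10484


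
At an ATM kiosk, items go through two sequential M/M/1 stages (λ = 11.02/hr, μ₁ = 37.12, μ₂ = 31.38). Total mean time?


Each node sees arrival rate λ = 11.02/hr (tandem ⇒ throughput preserved).
W₁ = 1/(μ₁−λ) = 1/(37.12−11.02) = 0.03831 hr
W₂ = 1/(μ₂−λ) = 1/(31.38−11.02) = 0.04912 hr
W_total = W₁ + W₂ = 0.03831 + 0.04912 = 0.08743 hr

Final: 0.08743 hr


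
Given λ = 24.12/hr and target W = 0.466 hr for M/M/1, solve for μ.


W = 1/(μ−λ) ⇒ μ − λ = 1/W = 1/0.466 = 2.1459
μ = λ + 1/W = 24.12 + 2.1459 = 26.2659 per hr

Final: 26.2659 /hr


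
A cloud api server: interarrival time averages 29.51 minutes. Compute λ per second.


λ = 1/(interarrival time) in consistent units.
1 second = 0.0166667 min, so λ = 0.0166667/29.51 = 0.0005648 per second

Final: 0.0005648 /sec


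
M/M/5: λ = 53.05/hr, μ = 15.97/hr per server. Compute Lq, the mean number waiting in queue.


a = λ/μ = 3.3219; ρ = a/5 = 0.6644
P₀ = 0.032191
Lq = P₀·a^c·ρ / (c!·(1−ρ)²) = 0.032191·404.48494·0.6644/(120·0.11265)
= 0.63994

Final: 0.63994


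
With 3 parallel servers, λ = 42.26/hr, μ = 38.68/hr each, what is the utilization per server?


ρ = λ/(cμ) = 42.26/(3·38.68) = 42.26/116.04 = 0.3642

Final: 0.3642


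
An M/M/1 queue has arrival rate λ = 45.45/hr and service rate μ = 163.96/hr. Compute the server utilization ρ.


ρ = λ/μ = 45.45/163.96 = 0.2772

Final: 0.2772


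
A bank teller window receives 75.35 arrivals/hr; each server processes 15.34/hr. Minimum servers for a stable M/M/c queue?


Stability requires cμ > λ ⇔ c > λ/μ.
λ/μ = 75.35/15.34 = 4.9120
Minimum integer c = ⌊4.9120⌋ + 1 = 5
Check: 5·15.34 = 76.70 > 75.35, while 4·15.34 = 61.36 ≤ 75.35

Final: 5 servers


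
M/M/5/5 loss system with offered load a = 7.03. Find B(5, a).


B(c,a) = (a^c/c!) / Σ_{k=0}^{c} a^k/k!
a^5/5! = 143.085419
Σ terms (k=0..5): 1.00000 + 7.03000 + 24.71045 + 57.90482 + 101.76772 + 143.08542 = 335.498413
B = 143.085419/335.498413 = 0.426486

Final: 0.426486


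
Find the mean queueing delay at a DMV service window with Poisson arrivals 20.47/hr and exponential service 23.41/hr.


ρ = 20.47/23.41 = 0.8744
Wq = ρ/(μ−λ) = 0.8744/(23.41 − 20.47) = 0.8744/2.94 = 0.2974 hr

Final: 0.2974 hr


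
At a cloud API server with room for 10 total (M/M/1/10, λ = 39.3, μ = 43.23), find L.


ρ = 39.3/43.23 = 0.9091
L = ρ[1 − (K+1)ρ^K + Kρ^(K+1)] / [(1−ρ)(1−ρ^(K+1))]
Numerator: 0.9091·(1 − 11·0.385543 + 10·0.350494) = 0.239966
Denominator: (0.09091)·(0.649506) = 0.059046
L = 0.239966/0.059046 = 4.0641

Final: 4.0641


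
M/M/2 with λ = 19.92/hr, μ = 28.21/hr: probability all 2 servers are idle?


a = λ/μ = 19.92/28.21 = 0.7061; ρ = a/c = 0.3531
Σ_{k=0}^{1} a^k/k! (terms k=0..1) = 1.00000 + 0.70613 = 1.70613
Tail: a^2/(2!(1−ρ)) = 0.49862/(2·0.6469) = 0.38537
P₀ = 1/(1.70613 + 0.38537) = 1/2.09151 = 0.478124

Final: 0.478124


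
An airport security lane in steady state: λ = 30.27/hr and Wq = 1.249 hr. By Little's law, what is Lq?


Lq = λWq = 30.27·1.249 = 37.8072

Final: 37.8072


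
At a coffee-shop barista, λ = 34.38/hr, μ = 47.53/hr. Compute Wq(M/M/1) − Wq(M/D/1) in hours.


ρ = 34.38/47.53 = 0.7233
Wq(M/M/1) = ρ/(μ−λ) = 0.7233/13.15 = 0.05501 hr
Wq(M/D/1) = ρ/(2(μ−λ)) = 0.02750 hr
Savings = 0.05501 − 0.02750 = 0.02750 hr

Final: 0.02750 hr


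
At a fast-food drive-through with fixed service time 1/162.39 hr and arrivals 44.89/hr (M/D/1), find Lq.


ρ = 44.89/162.39 = 0.2764
M/D/1: Lq = ρ²/(2(1−ρ)) = 0.07642/(2·0.7236) = 0.05280

Final: 0.05280


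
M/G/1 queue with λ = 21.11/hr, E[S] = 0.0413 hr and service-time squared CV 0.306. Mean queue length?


ρ = λ·E[S] = 21.11·0.0413 = 0.8718
Lq = ρ²(1+C_s²)/(2(1−ρ)) = 0.7601·(1+0.306)/(2·0.1282)
= 0.7601·1.3060/0.2563 = 3.87300

Final: 3.87300


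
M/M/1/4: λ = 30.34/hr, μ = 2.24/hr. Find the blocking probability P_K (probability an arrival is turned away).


ρ = λ/μ = 30.34/2.24 = 13.5446
P_K = (1−ρ)ρ^K/(1−ρ^(K+1)) = (-12.5446·33656.599316)/(1 − 455866.617519)
= -422210.018203/-455865.617519 = 0.926172

Final: 0.926172


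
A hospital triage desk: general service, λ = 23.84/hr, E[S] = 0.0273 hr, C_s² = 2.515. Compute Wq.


ρ = λ·E[S] = 23.84·0.0273 = 0.6508
E[S²] = E[S]²(1+C_s²) = 0.0273²·(1+2.515) = 0.002620
Wq = λ·E[S²]/(2(1−ρ)) = 23.84·0.002620/(2·0.3492) = 0.08943 hr

Final: 0.08943 hr


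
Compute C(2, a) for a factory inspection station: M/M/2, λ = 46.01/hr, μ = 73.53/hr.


a = λ/μ = 0.6257; ρ = a/2 = 0.3129
P₀ = 0.523385 (from M/M/c formula)
C(c,a) = [a^c/(c!(1−ρ))]·P₀ = [0.39154/(2·0.6871)]·0.523385
= 0.28491·0.523385 = 0.149116

Final: 0.149116


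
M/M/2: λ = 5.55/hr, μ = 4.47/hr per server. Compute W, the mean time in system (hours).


a = 1.2416; ρ = 0.6208; P₀ = 0.233954
Lq = P₀·a^c·ρ/(c!(1−ρ)²) = 0.77858
Wq = Lq/λ = 0.77858/5.55 = 0.14028 hr
W = Wq + 1/μ = 0.14028 + 0.22371 = 0.36400 hr

Final: 0.36400 hr


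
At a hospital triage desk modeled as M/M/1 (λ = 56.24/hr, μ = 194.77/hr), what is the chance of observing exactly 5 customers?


ρ = 56.24/194.77 = 0.2888
P_n = (1−ρ)·ρ^n = (1 − 0.2888)·0.2888^5 = 0.7112·0.002007 = 0.001428

Final: 0.001428


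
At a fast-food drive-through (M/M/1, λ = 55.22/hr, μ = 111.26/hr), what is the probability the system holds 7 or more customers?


ρ = 55.22/111.26 = 0.4963
P(N ≥ n) = ρ^n = 0.4963^7 = 0.007418

Final: 0.007418


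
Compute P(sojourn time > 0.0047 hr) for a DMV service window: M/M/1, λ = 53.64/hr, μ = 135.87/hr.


W ~ Exponential(μ−λ) for M/M/1.
μ − λ = 135.87 − 53.64 = 82.2300
P(W > t) = e^{−(μ−λ)t} = e^{−0.3865} = 0.679444

Final: 0.679444


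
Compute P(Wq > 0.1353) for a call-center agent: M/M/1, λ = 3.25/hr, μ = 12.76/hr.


ρ = 3.25/12.76 = 0.2547
P(Wq > t) = ρ·e^{−(μ−λ)t} = 0.2547·e^{−1.2867}
= 0.2547·0.276180 = 0.070344

Final: 0.070344


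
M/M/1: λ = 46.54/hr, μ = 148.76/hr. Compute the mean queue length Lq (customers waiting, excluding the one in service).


ρ = 46.54/148.76 = 0.3129
Lq = ρ²/(1−ρ) = 0.09788/0.6871 = 0.1424

Final: 0.1424


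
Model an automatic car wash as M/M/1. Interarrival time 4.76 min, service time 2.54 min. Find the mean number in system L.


λ = 60/4.76 = 12.6050 /hr
μ = 60/2.54 = 23.6220 /hr
ρ = λ/μ = 12.6050/23.6220 = 0.5336
L = ρ/(1−ρ) = 0.5336/0.4664 = 1.1441

Final: 1.1441


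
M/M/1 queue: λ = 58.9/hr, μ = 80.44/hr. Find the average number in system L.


ρ = λ/μ = 58.9/80.44 = 0.7322
L = ρ/(1−ρ) = 0.7322/(1 − 0.7322) = 0.7322/0.2678 = 2.7344

Final: 2.7344


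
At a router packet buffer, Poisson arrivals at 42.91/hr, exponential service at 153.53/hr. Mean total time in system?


W = 1/(μ−λ) = 1/(153.53 − 42.91) = 1/110.62 = 0.009040 hr

Final: 0.009040 hr


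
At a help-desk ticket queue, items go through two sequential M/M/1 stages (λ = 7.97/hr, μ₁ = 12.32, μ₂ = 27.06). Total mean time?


Each node sees arrival rate λ = 7.97/hr (tandem ⇒ throughput preserved).
W₁ = 1/(μ₁−λ) = 1/(12.32−7.97) = 0.22989 hr
W₂ = 1/(μ₂−λ) = 1/(27.06−7.97) = 0.05238 hr
W_total = W₁ + W₂ = 0.22989 + 0.05238 = 0.28227 hr

Final: 0.28227 hr


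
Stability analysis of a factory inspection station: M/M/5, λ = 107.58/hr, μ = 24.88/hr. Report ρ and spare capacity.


Total capacity cμ = 5·24.88 = 124.40/hr
ρ = λ/(cμ) = 107.58/124.40 = 0.8648
Stable ⇔ ρ < 1: YES
Spare capacity = cμ − λ = 124.40 − 107.58 = 16.82/hr

Final: ρ = 0.8648; stable; margin = 16.82/hr


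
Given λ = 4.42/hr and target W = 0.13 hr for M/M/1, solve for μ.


W = 1/(μ−λ) ⇒ μ − λ = 1/W = 1/0.13 = 7.6923
μ = λ + 1/W = 4.42 + 7.6923 = 12.1123 per hr

Final: 12.1123 /hr


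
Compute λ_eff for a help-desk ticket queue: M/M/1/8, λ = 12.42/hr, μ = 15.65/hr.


ρ = 0.7936; P_K = (1−ρ)ρ^8/(1−ρ^9) = 0.037109
λ_eff = λ(1 − P_K) = 12.42·(1 − 0.037109) = 12.42·0.962891 = 11.9591 /hr

Final: 11.9591 /hr


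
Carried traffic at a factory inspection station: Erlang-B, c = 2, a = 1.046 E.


B(2,1.046) = 0.210970 (Erlang-B)
Carried load = a(1 − B) = 1.046·(1 − 0.210970) = 1.046·0.789030 = 0.8253 E

Final: 0.8253 Erlangs


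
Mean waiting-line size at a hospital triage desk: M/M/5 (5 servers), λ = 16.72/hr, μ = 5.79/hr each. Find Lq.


a = λ/μ = 2.8877; ρ = a/5 = 0.5775
P₀ = 0.052828
Lq = P₀·a^c·ρ / (c!·(1−ρ)²) = 0.052828·200.81148·0.5775/(120·0.17847)
= 0.28609

Final: 0.28609


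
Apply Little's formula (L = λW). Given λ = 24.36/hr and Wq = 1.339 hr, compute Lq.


Lq = λWq = 24.36·1.339 = 32.6180

Final: 32.6180


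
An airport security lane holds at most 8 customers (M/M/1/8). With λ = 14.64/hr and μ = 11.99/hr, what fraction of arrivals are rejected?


ρ = λ/μ = 14.64/11.99 = 1.2210
P_K = (1−ρ)ρ^K/(1−ρ^(K+1)) = (-0.2210·4.940548)/(1 − 6.032496)
= -1.091948/-5.032496 = 0.216979

Final: 0.216979


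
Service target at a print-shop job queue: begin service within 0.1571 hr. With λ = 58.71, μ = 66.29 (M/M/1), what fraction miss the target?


ρ = 58.71/66.29 = 0.8857
P(Wq > t) = ρ·e^{−(μ−λ)t} = 0.8857·e^{−1.1908}
= 0.8857·0.303973 = 0.269214

Final: 0.269214


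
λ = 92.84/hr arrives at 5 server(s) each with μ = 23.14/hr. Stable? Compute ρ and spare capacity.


Total capacity cμ = 5·23.14 = 115.70/hr
ρ = λ/(cμ) = 92.84/115.70 = 0.8024
Stable ⇔ ρ < 1: YES
Spare capacity = cμ − λ = 115.70 − 92.84 = 22.86/hr

Final: ρ = 0.8024; stable; margin = 22.86/hr


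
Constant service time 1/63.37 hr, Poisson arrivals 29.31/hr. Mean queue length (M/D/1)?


ρ = 29.31/63.37 = 0.4625
M/D/1: Lq = ρ²/(2(1−ρ)) = 0.2139/(2·0.5375) = 0.19901

Final: 0.19901


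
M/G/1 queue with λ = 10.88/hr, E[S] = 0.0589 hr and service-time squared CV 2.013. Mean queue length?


ρ = λ·E[S] = 10.88·0.0589 = 0.6408
Lq = ρ²(1+C_s²)/(2(1−ρ)) = 0.4107·(1+2.013)/(2·0.3592)
= 0.4107·3.0130/0.7183 = 1.72250

Final: 1.72250


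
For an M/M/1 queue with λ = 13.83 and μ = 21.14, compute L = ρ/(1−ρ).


ρ = λ/μ = 13.83/21.14 = 0.6542
L = ρ/(1−ρ) = 0.6542/(1 − 0.6542) = 0.6542/0.3458 = 1.8919

Final: 1.8919


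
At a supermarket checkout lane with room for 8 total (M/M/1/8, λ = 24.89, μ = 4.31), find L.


ρ = 24.89/4.31 = 5.7749
L = ρ[1 − (K+1)ρ^K + Kρ^(K+1)] / [(1−ρ)(1−ρ^(K+1))]
Numerator: 5.7749·(1 − 9·1237032.220232 + 8·7143789.318232) = 265745653.429728
Denominator: (-4.7749)·(-7143788.318232) = 34111174.846685
L = 265745653.429728/34111174.846685 = 7.7906

Final: 7.7906


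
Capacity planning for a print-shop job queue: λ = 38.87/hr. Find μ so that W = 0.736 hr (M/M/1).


W = 1/(μ−λ) ⇒ μ − λ = 1/W = 1/0.736 = 1.3587
μ = λ + 1/W = 38.87 + 1.3587 = 40.2287 per hr

Final: 40.2287 /hr


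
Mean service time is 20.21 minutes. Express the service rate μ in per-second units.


μ = 1/(service time) in consistent units.
1 second = 0.0166667 min, so μ = 0.0166667/20.21 = 0.0008247 per second

Final: 0.0008247 /sec


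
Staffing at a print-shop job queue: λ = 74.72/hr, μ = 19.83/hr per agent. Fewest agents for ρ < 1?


Stability requires cμ > λ ⇔ c > λ/μ.
λ/μ = 74.72/19.83 = 3.7680
Minimum integer c = ⌊3.7680⌋ + 1 = 4
Check: 4·19.83 = 79.32 > 74.72, while 3·19.83 = 59.49 ≤ 74.72

Final: 4 servers


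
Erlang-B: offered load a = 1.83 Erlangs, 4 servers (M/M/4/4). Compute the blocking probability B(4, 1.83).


B(c,a) = (a^c/c!) / Σ_{k=0}^{c} a^k/k!
a^4/4! = 0.467297
Σ terms (k=0..4): 1.00000 + 1.83000 + 1.67445 + 1.02141 + 0.46730 = 5.993162
B = 0.467297/5.993162 = 0.077972

Final: 0.077972


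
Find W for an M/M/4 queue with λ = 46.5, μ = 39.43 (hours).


a = 1.1793; ρ = 0.2948; P₀ = 0.306530
Lq = P₀·a^c·ρ/(c!(1−ρ)²) = 0.01465
Wq = Lq/λ = 0.01465/46.5 = 0.0003150 hr
W = Wq + 1/μ = 0.0003150 + 0.02536 = 0.02568 hr

Final: 0.02568 hr


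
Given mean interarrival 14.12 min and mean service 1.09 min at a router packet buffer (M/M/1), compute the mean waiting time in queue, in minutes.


λ = 60/14.12 = 4.2493 /hr
μ = 60/1.09 = 55.0459 /hr
ρ = λ/μ = 4.2493/55.0459 = 0.07720
Wq = ρ/(μ−λ) = 0.07720/(55.0459−4.2493) = 0.001520 hr
In minutes: 0.001520·60 = 0.09118 min

Final: 0.09118 min


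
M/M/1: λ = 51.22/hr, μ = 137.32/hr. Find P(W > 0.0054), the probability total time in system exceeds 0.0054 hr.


W ~ Exponential(μ−λ) for M/M/1.
μ − λ = 137.32 − 51.22 = 86.1000
P(W > t) = e^{−(μ−λ)t} = e^{−0.4649} = 0.628173

Final: 0.628173


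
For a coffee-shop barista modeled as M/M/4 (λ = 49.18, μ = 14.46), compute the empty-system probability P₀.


a = λ/μ = 49.18/14.46 = 3.4011; ρ = a/c = 0.8503
Σ_{k=0}^{3} a^k/k! (terms k=0..3) = 1.00000 + 3.40111 + 5.78376 + 6.55706 = 16.74193
Tail: a^4/(4!(1−ρ)) = 133.80764/(24·0.1497) = 37.23746
P₀ = 1/(16.74193 + 37.23746) = 1/53.97940 = 0.018526

Final: 0.018526


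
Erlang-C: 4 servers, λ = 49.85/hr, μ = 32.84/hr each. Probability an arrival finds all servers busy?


a = λ/μ = 1.5180; ρ = a/4 = 0.3795
P₀ = 0.216941 (from M/M/c formula)
C(c,a) = [a^c/(c!(1−ρ))]·P₀ = [5.30943/(24·0.6205)]·0.216941
= 0.35652·0.216941 = 0.077345

Final: 0.077345


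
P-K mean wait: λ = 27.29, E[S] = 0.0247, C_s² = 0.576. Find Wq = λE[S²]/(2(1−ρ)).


ρ = λ·E[S] = 27.29·0.0247 = 0.6741
E[S²] = E[S]²(1+C_s²) = 0.0247²·(1+0.576) = 0.0009615
Wq = λ·E[S²]/(2(1−ρ)) = 27.29·0.0009615/(2·0.3259) = 0.04025 hr

Final: 0.04025 hr


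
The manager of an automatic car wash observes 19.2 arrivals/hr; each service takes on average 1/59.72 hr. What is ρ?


ρ = λ/μ = 19.2/59.72 = 0.3215

Final: 0.3215


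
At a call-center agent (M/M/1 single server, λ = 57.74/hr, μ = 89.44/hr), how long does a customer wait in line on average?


ρ = 57.74/89.44 = 0.6456
Wq = ρ/(μ−λ) = 0.6456/(89.44 − 57.74) = 0.6456/31.70 = 0.02037 hr

Final: 0.02037 hr


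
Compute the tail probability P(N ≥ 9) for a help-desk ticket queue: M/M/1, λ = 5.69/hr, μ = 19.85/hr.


ρ = 5.69/19.85 = 0.2866
P(N ≥ n) = ρ^n = 0.2866^9 = 0.00001307

Final: 0.00001307


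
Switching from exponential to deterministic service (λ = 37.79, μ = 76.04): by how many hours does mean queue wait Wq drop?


ρ = 37.79/76.04 = 0.4970
Wq(M/M/1) = ρ/(μ−λ) = 0.4970/38.25 = 0.01299 hr
Wq(M/D/1) = ρ/(2(μ−λ)) = 0.006496 hr
Savings = 0.01299 − 0.006496 = 0.006496 hr

Final: 0.006496 hr


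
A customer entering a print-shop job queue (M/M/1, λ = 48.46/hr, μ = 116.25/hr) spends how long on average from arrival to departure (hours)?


W = 1/(μ−λ) = 1/(116.25 − 48.46) = 1/67.79 = 0.01475 hr

Final: 0.01475 hr


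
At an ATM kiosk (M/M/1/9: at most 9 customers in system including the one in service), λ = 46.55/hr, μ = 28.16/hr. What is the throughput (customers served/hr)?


ρ = 1.6531; P_K = (1−ρ)ρ^9/(1−ρ^10) = 0.397669
λ_eff = λ(1 − P_K) = 46.55·(1 − 0.397669) = 46.55·0.602331 = 28.0385 /hr

Final: 28.0385 /hr


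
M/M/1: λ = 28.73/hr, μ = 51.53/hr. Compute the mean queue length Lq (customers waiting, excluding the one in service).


ρ = 28.73/51.53 = 0.5575
Lq = ρ²/(1−ρ) = 0.3109/0.4425 = 0.7025

Final: 0.7025


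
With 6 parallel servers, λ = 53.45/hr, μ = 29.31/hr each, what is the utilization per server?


ρ = λ/(cμ) = 53.45/(6·29.31) = 53.45/175.86 = 0.3039

Final: 0.3039


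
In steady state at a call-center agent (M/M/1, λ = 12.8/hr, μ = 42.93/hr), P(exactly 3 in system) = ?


ρ = 12.8/42.93 = 0.2982
P_n = (1−ρ)·ρ^n = (1 − 0.2982)·0.2982^3 = 0.7018·0.026506 = 0.018603

Final: 0.018603


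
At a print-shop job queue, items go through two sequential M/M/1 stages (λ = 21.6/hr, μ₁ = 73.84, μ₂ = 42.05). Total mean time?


Each node sees arrival rate λ = 21.6/hr (tandem ⇒ throughput preserved).
W₁ = 1/(μ₁−λ) = 1/(73.84−21.6) = 0.01914 hr
W₂ = 1/(μ₂−λ) = 1/(42.05−21.6) = 0.04890 hr
W_total = W₁ + W₂ = 0.01914 + 0.04890 = 0.06804 hr

Final: 0.06804 hr


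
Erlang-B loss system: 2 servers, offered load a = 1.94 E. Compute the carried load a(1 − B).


B(2,1.94) = 0.390269 (Erlang-B)
Carried load = a(1 − B) = 1.94·(1 − 0.390269) = 1.94·0.609731 = 1.1829 E

Final: 1.1829 Erlangs


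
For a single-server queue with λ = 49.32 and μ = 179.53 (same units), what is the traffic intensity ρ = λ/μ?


ρ = λ/μ = 49.32/179.53 = 0.2747

Final: 0.2747


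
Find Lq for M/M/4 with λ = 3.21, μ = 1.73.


a = λ/μ = 1.8555; ρ = a/4 = 0.4639
P₀ = 0.152374
Lq = P₀·a^c·ρ / (c!·(1−ρ)²) = 0.152374·11.85320·0.4639/(24·0.28743)
= 0.12145

Final: 0.12145


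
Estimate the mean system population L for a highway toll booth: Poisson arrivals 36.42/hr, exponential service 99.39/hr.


ρ = λ/μ = 36.42/99.39 = 0.3664
L = ρ/(1−ρ) = 0.3664/(1 − 0.3664) = 0.3664/0.6336 = 0.5784

Final: 0.5784


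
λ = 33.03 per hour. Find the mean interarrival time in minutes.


Mean interarrival time = 1/λ = 1/33.03 hour = 0.03028 hour
In minutes: 0.03028 × 60 = 1.8165 min

Final: 1.8165 min


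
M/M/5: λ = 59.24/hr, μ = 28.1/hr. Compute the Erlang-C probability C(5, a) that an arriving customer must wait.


a = λ/μ = 2.1082; ρ = a/5 = 0.4216
P₀ = 0.120263 (from M/M/c formula)
C(c,a) = [a^c/(c!(1−ρ))]·P₀ = [41.64316/(120·0.5784)]·0.120263
= 0.60001·0.120263 = 0.072160

Final: 0.072160


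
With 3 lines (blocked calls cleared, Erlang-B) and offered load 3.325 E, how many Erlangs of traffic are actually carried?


B(3,3.325) = 0.383408 (Erlang-B)
Carried load = a(1 − B) = 3.325·(1 − 0.383408) = 3.325·0.616592 = 2.0502 E

Final: 2.0502 Erlangs


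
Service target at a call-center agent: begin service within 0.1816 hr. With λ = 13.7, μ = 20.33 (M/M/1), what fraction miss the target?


ρ = 13.7/20.33 = 0.6739
P(Wq > t) = ρ·e^{−(μ−λ)t} = 0.6739·e^{−1.2040}
= 0.6739·0.299989 = 0.202157

Final: 0.202157


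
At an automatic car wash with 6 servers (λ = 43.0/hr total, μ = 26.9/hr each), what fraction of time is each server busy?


ρ = λ/(cμ) = 43.0/(6·26.9) = 43.0/161.40 = 0.2664

Final: 0.2664


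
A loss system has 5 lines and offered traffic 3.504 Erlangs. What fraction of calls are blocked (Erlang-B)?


B(c,a) = (a^c/c!) / Σ_{k=0}^{c} a^k/k!
a^5/5! = 4.401891
Σ terms (k=0..5): 1.00000 + 3.50400 + 6.13901 + 7.17036 + 6.28124 + 4.40189 = 28.496496
B = 4.401891/28.496496 = 0.154471

Final: 0.154471


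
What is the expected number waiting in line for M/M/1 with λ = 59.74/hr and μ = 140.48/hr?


ρ = 59.74/140.48 = 0.4253
Lq = ρ²/(1−ρ) = 0.1808/0.5747 = 0.3146

Final: 0.3146


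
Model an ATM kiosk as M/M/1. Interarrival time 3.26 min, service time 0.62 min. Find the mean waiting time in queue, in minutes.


λ = 60/3.26 = 18.4049 /hr
μ = 60/0.62 = 96.7742 /hr
ρ = λ/μ = 18.4049/96.7742 = 0.1902
Wq = ρ/(μ−λ) = 0.1902/(96.7742−18.4049) = 0.002427 hr
In minutes: 0.002427·60 = 0.1456 min

Final: 0.1456 min


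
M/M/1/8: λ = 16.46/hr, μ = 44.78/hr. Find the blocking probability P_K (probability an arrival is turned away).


ρ = λ/μ = 16.46/44.78 = 0.3676
P_K = (1−ρ)ρ^K/(1−ρ^(K+1)) = (0.6324·0.0003332)/(1 − 0.0001225)
= 0.0002108/0.999878 = 0.0002108

Final: 0.0002108


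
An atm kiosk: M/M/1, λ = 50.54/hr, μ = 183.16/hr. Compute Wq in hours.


ρ = 50.54/183.16 = 0.2759
Wq = ρ/(μ−λ) = 0.2759/(183.16 − 50.54) = 0.2759/132.62 = 0.002081 hr

Final: 0.002081 hr


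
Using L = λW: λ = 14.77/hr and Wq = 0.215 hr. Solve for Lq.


Lq = λWq = 14.77·0.215 = 3.1755

Final: 3.1755


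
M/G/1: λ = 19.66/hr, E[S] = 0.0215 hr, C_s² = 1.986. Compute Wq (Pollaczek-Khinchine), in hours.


ρ = λ·E[S] = 19.66·0.0215 = 0.4227
E[S²] = E[S]²(1+C_s²) = 0.0215²·(1+1.986) = 0.001380
Wq = λ·E[S²]/(2(1−ρ)) = 19.66·0.001380/(2·0.5773) = 0.02350 hr

Final: 0.02350 hr


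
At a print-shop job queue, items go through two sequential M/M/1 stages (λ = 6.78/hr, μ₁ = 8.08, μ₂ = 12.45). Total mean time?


Each node sees arrival rate λ = 6.78/hr (tandem ⇒ throughput preserved).
W₁ = 1/(μ₁−λ) = 1/(8.08−6.78) = 0.76923 hr
W₂ = 1/(μ₂−λ) = 1/(12.45−6.78) = 0.17637 hr
W_total = W₁ + W₂ = 0.76923 + 0.17637 = 0.94560 hr

Final: 0.94560 hr


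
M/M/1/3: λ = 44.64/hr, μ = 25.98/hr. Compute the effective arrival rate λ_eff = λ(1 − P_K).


ρ = 1.7182; P_K = (1−ρ)ρ^3/(1−ρ^4) = 0.472182
λ_eff = λ(1 − P_K) = 44.64·(1 − 0.472182) = 44.64·0.527818 = 23.5618 /hr

Final: 23.5618 /hr


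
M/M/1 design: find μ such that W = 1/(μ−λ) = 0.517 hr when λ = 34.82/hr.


W = 1/(μ−λ) ⇒ μ − λ = 1/W = 1/0.517 = 1.9342
μ = λ + 1/W = 34.82 + 1.9342 = 36.7542 per hr

Final: 36.7542 /hr


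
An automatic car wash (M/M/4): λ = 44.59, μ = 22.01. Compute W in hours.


a = 2.0259; ρ = 0.5065; P₀ = 0.126807
Lq = P₀·a^c·ρ/(c!(1−ρ)²) = 0.18507
Wq = Lq/λ = 0.18507/44.59 = 0.004151 hr
W = Wq + 1/μ = 0.004151 + 0.04543 = 0.04958 hr

Final: 0.04958 hr


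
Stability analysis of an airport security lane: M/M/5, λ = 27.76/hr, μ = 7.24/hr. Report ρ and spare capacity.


Total capacity cμ = 5·7.24 = 36.20/hr
ρ = λ/(cμ) = 27.76/36.20 = 0.7669
Stable ⇔ ρ < 1: YES
Spare capacity = cμ − λ = 36.20 − 27.76 = 8.44/hr

Final: ρ = 0.7669; stable; margin = 8.44/hr


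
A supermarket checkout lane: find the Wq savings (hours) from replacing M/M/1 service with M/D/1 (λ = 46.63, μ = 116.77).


ρ = 46.63/116.77 = 0.3993
Wq(M/M/1) = ρ/(μ−λ) = 0.3993/70.14 = 0.005693 hr
Wq(M/D/1) = ρ/(2(μ−λ)) = 0.002847 hr
Savings = 0.005693 − 0.002847 = 0.002847 hr

Final: 0.002847 hr


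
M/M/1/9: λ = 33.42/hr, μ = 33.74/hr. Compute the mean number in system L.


ρ = 33.42/33.74 = 0.9905
L = ρ[1 − (K+1)ρ^K + Kρ^(K+1)] / [(1−ρ)(1−ρ^(K+1))]
Numerator: 0.9905·(1 − 10·0.917809 + 9·0.909104) = 0.003812
Denominator: (0.009484)·(0.090896) = 0.0008621
L = 0.003812/0.0008621 = 4.4214

Final: 4.4214


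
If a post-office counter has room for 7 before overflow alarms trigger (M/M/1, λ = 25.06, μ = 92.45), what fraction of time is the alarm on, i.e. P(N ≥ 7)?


ρ = 25.06/92.45 = 0.2711
P(N ≥ n) = ρ^n = 0.2711^7 = 0.0001075

Final: 0.0001075


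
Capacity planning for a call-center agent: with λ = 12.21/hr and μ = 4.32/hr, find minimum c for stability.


Stability requires cμ > λ ⇔ c > λ/μ.
λ/μ = 12.21/4.32 = 2.8264
Minimum integer c = ⌊2.8264⌋ + 1 = 3
Check: 3·4.32 = 12.96 > 12.21, while 2·4.32 = 8.64 ≤ 12.21

Final: 3 servers


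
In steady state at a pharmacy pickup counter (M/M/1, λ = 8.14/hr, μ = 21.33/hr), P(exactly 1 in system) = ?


ρ = 8.14/21.33 = 0.3816
P_n = (1−ρ)·ρ^n = (1 − 0.3816)·0.3816^1 = 0.6184·0.381622 = 0.235987

Final: 0.235987


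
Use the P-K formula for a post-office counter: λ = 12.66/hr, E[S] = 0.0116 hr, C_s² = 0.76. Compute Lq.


ρ = λ·E[S] = 12.66·0.0116 = 0.1469
Lq = ρ²(1+C_s²)/(2(1−ρ)) = 0.02157·(1+0.76)/(2·0.8531)
= 0.02157·1.7600/1.7063 = 0.02225

Final: 0.02225


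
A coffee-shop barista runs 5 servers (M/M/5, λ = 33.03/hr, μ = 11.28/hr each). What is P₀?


a = λ/μ = 33.03/11.28 = 2.9282; ρ = a/c = 0.5856
Σ_{k=0}^{4} a^k/k! (terms k=0..4) = 1.00000 + 2.92819 + 4.28715 + 4.18453 + 3.06328 = 15.46316
Tail: a^5/(5!(1−ρ)) = 215.27687/(120·0.4144) = 4.32949
P₀ = 1/(15.46316 + 4.32949) = 1/19.79265 = 0.050524

Final: 0.050524


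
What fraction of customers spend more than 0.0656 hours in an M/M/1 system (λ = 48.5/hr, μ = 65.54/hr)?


W ~ Exponential(μ−λ) for M/M/1.
μ − λ = 65.54 − 48.5 = 17.0400
P(W > t) = e^{−(μ−λ)t} = e^{−1.1178} = 0.326991

Final: 0.326991


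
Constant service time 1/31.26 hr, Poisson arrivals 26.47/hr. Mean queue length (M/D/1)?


ρ = 26.47/31.26 = 0.8468
M/D/1: Lq = ρ²/(2(1−ρ)) = 0.7170/(2·0.1532) = 2.33966

Final: 2.33966


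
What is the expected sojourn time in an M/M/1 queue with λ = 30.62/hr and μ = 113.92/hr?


W = 1/(μ−λ) = 1/(113.92 − 30.62) = 1/83.30 = 0.01200 hr

Final: 0.01200 hr


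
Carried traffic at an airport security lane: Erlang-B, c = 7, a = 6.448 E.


B(7,6.448) = 0.214035 (Erlang-B)
Carried load = a(1 − B) = 6.448·(1 − 0.214035) = 6.448·0.785965 = 5.0679 E

Final: 5.0679 Erlangs


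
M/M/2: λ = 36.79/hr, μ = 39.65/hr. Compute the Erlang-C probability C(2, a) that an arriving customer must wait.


a = λ/μ = 0.9279; ρ = a/2 = 0.4639
P₀ = 0.366181 (from M/M/c formula)
C(c,a) = [a^c/(c!(1−ρ))]·P₀ = [0.86094/(2·0.5361)]·0.366181
= 0.80302·0.366181 = 0.294050

Final: 0.294050


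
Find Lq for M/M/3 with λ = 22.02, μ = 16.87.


a = λ/μ = 1.3053; ρ = a/3 = 0.4351
P₀ = 0.262243
Lq = P₀·a^c·ρ / (c!·(1−ρ)²) = 0.262243·2.22386·0.4351/(6·0.31912)
= 0.13252

Final: 0.13252


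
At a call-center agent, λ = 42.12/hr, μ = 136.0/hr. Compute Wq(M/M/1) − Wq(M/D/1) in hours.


ρ = 42.12/136.0 = 0.3097
Wq(M/M/1) = ρ/(μ−λ) = 0.3097/93.88 = 0.003299 hr
Wq(M/D/1) = ρ/(2(μ−λ)) = 0.001649 hr
Savings = 0.003299 − 0.001649 = 0.001649 hr

Final: 0.001649 hr


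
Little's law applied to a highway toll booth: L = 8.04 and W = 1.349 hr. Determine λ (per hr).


λ = L/W = 8.04/1.349 = 5.9600 /hr

Final: 5.9600 /hr


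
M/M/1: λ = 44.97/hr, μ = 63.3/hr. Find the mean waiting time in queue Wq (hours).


ρ = 44.97/63.3 = 0.7104
Wq = ρ/(μ−λ) = 0.7104/(63.3 − 44.97) = 0.7104/18.33 = 0.03876 hr

Final: 0.03876 hr


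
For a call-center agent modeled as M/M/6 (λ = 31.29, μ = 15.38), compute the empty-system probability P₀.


a = λ/μ = 31.29/15.38 = 2.0345; ρ = a/c = 0.3391
Σ_{k=0}^{5} a^k/k! (terms k=0..5) = 1.00000 + 2.03446 + 2.06951 + 1.40345 + 0.71381 + 0.29045 = 7.51168
Tail: a^6/(6!(1−ρ)) = 70.90802/(720·0.6609) = 0.14901
P₀ = 1/(7.51168 + 0.14901) = 1/7.66069 = 0.130537

Final: 0.130537


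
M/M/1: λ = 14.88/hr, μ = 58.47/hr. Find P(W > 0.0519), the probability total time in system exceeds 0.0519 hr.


W ~ Exponential(μ−λ) for M/M/1.
μ − λ = 58.47 − 14.88 = 43.5900
P(W > t) = e^{−(μ−λ)t} = e^{−2.2623} = 0.104109

Final: 0.104109


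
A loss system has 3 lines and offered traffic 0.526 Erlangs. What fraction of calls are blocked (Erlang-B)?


B(c,a) = (a^c/c!) / Σ_{k=0}^{c} a^k/k!
a^3/3! = 0.024255
Σ terms (k=0..3): 1.00000 + 0.52600 + 0.13834 + 0.02426 = 1.688593
B = 0.024255/1.688593 = 0.014364

Final: 0.014364


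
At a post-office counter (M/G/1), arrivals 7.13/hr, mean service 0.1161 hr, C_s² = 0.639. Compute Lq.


ρ = λ·E[S] = 7.13·0.1161 = 0.8278
Lq = ρ²(1+C_s²)/(2(1−ρ)) = 0.6852·(1+0.639)/(2·0.1722)
= 0.6852·1.6390/0.3444 = 3.26093

Final: 3.26093


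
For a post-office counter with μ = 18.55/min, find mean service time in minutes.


Mean service time = 1/μ = 1/18.55 minute = 0.05391 minute
In minutes: 0.05391 × 1 = 0.05391 min

Final: 0.05391 min


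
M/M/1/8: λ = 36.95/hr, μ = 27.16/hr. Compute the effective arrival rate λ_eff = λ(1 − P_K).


ρ = 1.3605; P_K = (1−ρ)ρ^8/(1−ρ^9) = 0.282658
λ_eff = λ(1 − P_K) = 36.95·(1 − 0.282658) = 36.95·0.717342 = 26.5058 /hr

Final: 26.5058 /hr


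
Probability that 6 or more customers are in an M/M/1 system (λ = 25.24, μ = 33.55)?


ρ = 25.24/33.55 = 0.7523
P(N ≥ n) = ρ^n = 0.7523^6 = 0.181293

Final: 0.181293


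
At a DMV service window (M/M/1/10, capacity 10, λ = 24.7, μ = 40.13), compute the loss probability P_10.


ρ = λ/μ = 24.7/40.13 = 0.6155
P_K = (1−ρ)ρ^K/(1−ρ^(K+1)) = (0.3845·0.007803)/(1 − 0.004803)
= 0.003000/0.995197 = 0.003015

Final: 0.003015


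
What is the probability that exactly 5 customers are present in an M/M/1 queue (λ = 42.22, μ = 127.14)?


ρ = 42.22/127.14 = 0.3321
P_n = (1−ρ)·ρ^n = (1 − 0.3321)·0.3321^5 = 0.6679·0.004038 = 0.002697

Final: 0.002697


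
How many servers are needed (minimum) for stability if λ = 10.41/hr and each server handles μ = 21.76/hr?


Stability requires cμ > λ ⇔ c > λ/μ.
λ/μ = 10.41/21.76 = 0.4784
Minimum integer c = ⌊0.4784⌋ + 1 = 1
Check: 1·21.76 = 21.76 > 10.41, while 0·21.76 = 0.00 ≤ 10.41

Final: 1 servers


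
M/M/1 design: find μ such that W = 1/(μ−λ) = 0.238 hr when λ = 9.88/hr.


W = 1/(μ−λ) ⇒ μ − λ = 1/W = 1/0.238 = 4.2017
μ = λ + 1/W = 9.88 + 4.2017 = 14.0817 per hr

Final: 14.0817 /hr


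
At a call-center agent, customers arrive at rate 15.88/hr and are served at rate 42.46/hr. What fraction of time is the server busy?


ρ = λ/μ = 15.88/42.46 = 0.3740

Final: 0.3740


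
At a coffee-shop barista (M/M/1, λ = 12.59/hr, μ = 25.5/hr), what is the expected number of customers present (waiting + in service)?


ρ = λ/μ = 12.59/25.5 = 0.4937
L = ρ/(1−ρ) = 0.4937/(1 − 0.4937) = 0.4937/0.5063 = 0.9752

Final: 0.9752


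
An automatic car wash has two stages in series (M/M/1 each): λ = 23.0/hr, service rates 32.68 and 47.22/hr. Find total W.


Each node sees arrival rate λ = 23.0/hr (tandem ⇒ throughput preserved).
W₁ = 1/(μ₁−λ) = 1/(32.68−23.0) = 0.10331 hr
W₂ = 1/(μ₂−λ) = 1/(47.22−23.0) = 0.04129 hr
W_total = W₁ + W₂ = 0.10331 + 0.04129 = 0.14459 hr

Final: 0.14459 hr


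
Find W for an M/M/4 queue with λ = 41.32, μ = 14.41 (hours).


a = 2.8675; ρ = 0.7169; P₀ = 0.045752
Lq = P₀·a^c·ρ/(c!(1−ρ)²) = 1.15246
Wq = Lq/λ = 1.15246/41.32 = 0.02789 hr
W = Wq + 1/μ = 0.02789 + 0.06940 = 0.09729 hr

Final: 0.09729 hr


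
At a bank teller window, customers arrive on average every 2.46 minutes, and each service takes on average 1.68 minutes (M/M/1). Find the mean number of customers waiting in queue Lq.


λ = 60/2.46 = 24.3902 /hr
μ = 60/1.68 = 35.7143 /hr
ρ = λ/μ = 24.3902/35.7143 = 0.6829
Lq = ρ²/(1−ρ) = 0.4664/0.3171 = 1.4709

Final: 1.4709


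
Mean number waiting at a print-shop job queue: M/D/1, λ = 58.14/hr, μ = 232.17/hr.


ρ = 58.14/232.17 = 0.2504
M/D/1: Lq = ρ²/(2(1−ρ)) = 0.06271/(2·0.7496) = 0.04183

Final: 0.04183


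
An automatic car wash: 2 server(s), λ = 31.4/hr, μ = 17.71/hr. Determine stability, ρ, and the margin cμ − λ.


Total capacity cμ = 2·17.71 = 35.42/hr
ρ = λ/(cμ) = 31.4/35.42 = 0.8865
Stable ⇔ ρ < 1: YES
Spare capacity = cμ − λ = 35.42 − 31.4 = 4.02/hr

Final: ρ = 0.8865; stable; margin = 4.02/hr


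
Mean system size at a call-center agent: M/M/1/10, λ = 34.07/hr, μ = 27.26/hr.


ρ = 34.07/27.26 = 1.2498
L = ρ[1 − (K+1)ρ^K + Kρ^(K+1)] / [(1−ρ)(1−ρ^(K+1))]
Numerator: 1.2498·(1 − 11·9.299569 + 10·11.622756) = 18.662632
Denominator: (-0.2498)·(-10.622756) = 2.653740
L = 18.662632/2.653740 = 7.0326

Final: 7.0326


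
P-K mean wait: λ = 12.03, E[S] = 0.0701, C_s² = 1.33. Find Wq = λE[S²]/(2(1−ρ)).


ρ = λ·E[S] = 12.03·0.0701 = 0.8433
E[S²] = E[S]²(1+C_s²) = 0.0701²·(1+1.33) = 0.011450
Wq = λ·E[S²]/(2(1−ρ)) = 12.03·0.011450/(2·0.1567) = 0.43951 hr

Final: 0.43951 hr


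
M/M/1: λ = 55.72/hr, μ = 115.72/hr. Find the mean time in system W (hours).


W = 1/(μ−λ) = 1/(115.72 − 55.72) = 1/60.00 = 0.01667 hr

Final: 0.01667 hr


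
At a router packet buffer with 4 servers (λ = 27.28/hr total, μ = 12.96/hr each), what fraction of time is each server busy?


ρ = λ/(cμ) = 27.28/(4·12.96) = 27.28/51.84 = 0.5262

Final: 0.5262


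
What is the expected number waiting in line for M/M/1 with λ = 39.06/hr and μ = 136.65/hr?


ρ = 39.06/136.65 = 0.2858
Lq = ρ²/(1−ρ) = 0.08170/0.7142 = 0.1144

Final: 0.1144


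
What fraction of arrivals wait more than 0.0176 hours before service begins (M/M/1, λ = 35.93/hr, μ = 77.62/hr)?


ρ = 35.93/77.62 = 0.4629
P(Wq > t) = ρ·e^{−(μ−λ)t} = 0.4629·e^{−0.7337}
= 0.4629·0.480108 = 0.222240

Final: 0.222240


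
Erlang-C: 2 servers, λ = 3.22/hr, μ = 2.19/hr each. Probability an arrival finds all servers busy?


a = λ/μ = 1.4703; ρ = a/2 = 0.7352
P₀ = 0.152632 (from M/M/c formula)
C(c,a) = [a^c/(c!(1−ρ))]·P₀ = [2.16184/(2·0.2648)]·0.152632
= 4.08140·0.152632 = 0.622951

Final: 0.622951


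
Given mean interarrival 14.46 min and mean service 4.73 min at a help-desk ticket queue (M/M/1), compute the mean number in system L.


λ = 60/14.46 = 4.1494 /hr
μ = 60/4.73 = 12.6850 /hr
ρ = λ/μ = 4.1494/12.6850 = 0.3271
L = ρ/(1−ρ) = 0.3271/0.6729 = 0.4861

Final: 0.4861


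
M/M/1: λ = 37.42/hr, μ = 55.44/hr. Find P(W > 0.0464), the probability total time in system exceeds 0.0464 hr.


W ~ Exponential(μ−λ) for M/M/1.
μ − λ = 55.44 − 37.42 = 18.0200
P(W > t) = e^{−(μ−λ)t} = e^{−0.8361} = 0.433385

Final: 0.433385


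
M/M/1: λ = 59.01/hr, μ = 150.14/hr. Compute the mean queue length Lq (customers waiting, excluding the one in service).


ρ = 59.01/150.14 = 0.3930
Lq = ρ²/(1−ρ) = 0.1545/0.6070 = 0.2545

Final: 0.2545


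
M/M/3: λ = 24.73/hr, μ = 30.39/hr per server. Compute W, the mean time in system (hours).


a = 0.8138; ρ = 0.2713; P₀ = 0.440899
Lq = P₀·a^c·ρ/(c!(1−ρ)²) = 0.02022
Wq = Lq/λ = 0.02022/24.73 = 0.0008178 hr
W = Wq + 1/μ = 0.0008178 + 0.03291 = 0.03372 hr

Final: 0.03372 hr


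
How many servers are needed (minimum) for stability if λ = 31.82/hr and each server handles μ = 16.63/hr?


Stability requires cμ > λ ⇔ c > λ/μ.
λ/μ = 31.82/16.63 = 1.9134
Minimum integer c = ⌊1.9134⌋ + 1 = 2
Check: 2·16.63 = 33.26 > 31.82, while 1·16.63 = 16.63 ≤ 31.82

Final: 2 servers


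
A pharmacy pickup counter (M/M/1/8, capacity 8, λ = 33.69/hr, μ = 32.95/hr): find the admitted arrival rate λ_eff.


ρ = 1.0225; P_K = (1−ρ)ρ^8/(1−ρ^9) = 0.121234
λ_eff = λ(1 − P_K) = 33.69·(1 − 0.121234) = 33.69·0.878766 = 29.6056 /hr

Final: 29.6056 /hr


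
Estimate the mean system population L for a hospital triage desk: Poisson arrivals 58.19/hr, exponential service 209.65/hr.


ρ = λ/μ = 58.19/209.65 = 0.2776
L = ρ/(1−ρ) = 0.2776/(1 − 0.2776) = 0.2776/0.7224 = 0.3842

Final: 0.3842


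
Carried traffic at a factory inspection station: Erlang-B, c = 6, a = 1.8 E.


B(6,1.8) = 0.007829 (Erlang-B)
Carried load = a(1 − B) = 1.8·(1 − 0.007829) = 1.8·0.992171 = 1.7859 E

Final: 1.7859 Erlangs


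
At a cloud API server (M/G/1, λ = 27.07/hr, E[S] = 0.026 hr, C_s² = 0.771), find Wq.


ρ = λ·E[S] = 27.07·0.026 = 0.7038
E[S²] = E[S]²(1+C_s²) = 0.026²·(1+0.771) = 0.001197
Wq = λ·E[S²]/(2(1−ρ)) = 27.07·0.001197/(2·0.2962) = 0.05471 hr

Final: 0.05471 hr


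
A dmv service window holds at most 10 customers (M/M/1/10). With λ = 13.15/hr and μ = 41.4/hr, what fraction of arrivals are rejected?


ρ = λ/μ = 13.15/41.4 = 0.3176
P_K = (1−ρ)ρ^K/(1−ρ^(K+1)) = (0.6824·0.00001045)/(1 − 0.000003320)
= 0.000007133/0.999997 = 0.000007133

Final: 0.000007133
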